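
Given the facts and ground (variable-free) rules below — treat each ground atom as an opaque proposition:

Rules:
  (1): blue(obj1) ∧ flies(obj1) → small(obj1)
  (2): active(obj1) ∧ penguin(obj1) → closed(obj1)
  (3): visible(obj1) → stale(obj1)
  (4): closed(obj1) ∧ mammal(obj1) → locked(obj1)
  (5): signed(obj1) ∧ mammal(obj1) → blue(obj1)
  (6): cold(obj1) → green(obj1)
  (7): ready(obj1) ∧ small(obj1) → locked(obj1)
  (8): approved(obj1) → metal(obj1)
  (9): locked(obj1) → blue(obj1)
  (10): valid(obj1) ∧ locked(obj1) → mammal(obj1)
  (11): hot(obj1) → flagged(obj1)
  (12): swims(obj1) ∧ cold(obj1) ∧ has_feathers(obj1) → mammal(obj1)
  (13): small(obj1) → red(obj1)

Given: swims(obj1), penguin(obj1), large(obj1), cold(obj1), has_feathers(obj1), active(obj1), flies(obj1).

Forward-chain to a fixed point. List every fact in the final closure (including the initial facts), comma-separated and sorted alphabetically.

active(obj1), blue(obj1), closed(obj1), cold(obj1), flies(obj1), green(obj1), has_feathers(obj1), large(obj1), locked(obj1), mammal(obj1), penguin(obj1), red(obj1), small(obj1), swims(obj1)

Round 1 — (2), (6), (12), derive closed(obj1), green(obj1), mammal(obj1).
Round 2 — (4), derive locked(obj1).
Round 3 — (9), derive blue(obj1).
Round 4 — (1), derive small(obj1).
Round 5 — (13), derive red(obj1).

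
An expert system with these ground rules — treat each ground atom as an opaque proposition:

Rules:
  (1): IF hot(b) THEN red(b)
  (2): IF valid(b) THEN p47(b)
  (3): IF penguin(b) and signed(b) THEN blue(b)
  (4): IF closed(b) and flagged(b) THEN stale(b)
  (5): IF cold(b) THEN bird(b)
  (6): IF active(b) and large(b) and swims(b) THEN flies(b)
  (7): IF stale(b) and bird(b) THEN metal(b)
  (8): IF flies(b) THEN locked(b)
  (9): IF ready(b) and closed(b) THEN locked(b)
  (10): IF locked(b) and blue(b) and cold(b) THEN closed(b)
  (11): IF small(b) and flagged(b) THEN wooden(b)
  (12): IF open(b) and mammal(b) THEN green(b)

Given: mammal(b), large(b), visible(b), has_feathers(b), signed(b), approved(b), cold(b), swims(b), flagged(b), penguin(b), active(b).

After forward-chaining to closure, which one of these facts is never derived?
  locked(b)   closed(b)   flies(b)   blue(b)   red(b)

red(b)

Round 1 fires (3), (5), (6), giving blue(b), bird(b), flies(b).
Round 2 fires (8), giving locked(b).
Round 3 fires (10), giving closed(b).
Round 4 fires (4), giving stale(b).
Round 5 fires (7), giving metal(b).
Derived: closed(b) (round 3), blue(b) (round 1), flies(b) (round 1), locked(b) (round 2). red(b) never appears in any round.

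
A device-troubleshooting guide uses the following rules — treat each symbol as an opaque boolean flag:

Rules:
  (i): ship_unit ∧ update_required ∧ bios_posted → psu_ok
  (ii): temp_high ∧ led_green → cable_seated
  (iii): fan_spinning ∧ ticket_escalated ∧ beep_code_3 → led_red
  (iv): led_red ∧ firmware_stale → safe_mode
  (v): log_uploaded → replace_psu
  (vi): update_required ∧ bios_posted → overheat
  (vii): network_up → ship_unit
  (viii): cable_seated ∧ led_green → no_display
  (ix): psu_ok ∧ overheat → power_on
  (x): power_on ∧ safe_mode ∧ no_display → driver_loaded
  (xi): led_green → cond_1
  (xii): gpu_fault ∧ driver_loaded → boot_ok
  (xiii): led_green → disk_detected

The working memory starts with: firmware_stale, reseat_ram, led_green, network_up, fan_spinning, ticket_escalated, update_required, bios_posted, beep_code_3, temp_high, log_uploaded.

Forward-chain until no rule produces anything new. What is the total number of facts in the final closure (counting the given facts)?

Round 1: (ii) [temp_high ∧ led_green → cable_seated]; (iii) [fan_spinning ∧ ticket_escalated ∧ beep_code_3 → led_red]; (v) [log_uploaded → replace_psu]; (vi) [update_required ∧ bios_posted → overheat]; (vii) [network_up → ship_unit]; (xi) [led_green → cond_1]; (xiii) [led_green → disk_detected]. Adds cable_seated, led_red, replace_psu, overheat, ship_unit, cond_1, disk_detected.
Round 2: (i) [ship_unit ∧ update_required ∧ bios_posted → psu_ok]; (iv) [led_red ∧ firmware_stale → safe_mode]; (viii) [cable_seated ∧ led_green → no_display]. Adds psu_ok, safe_mode, no_display.
Round 3: (ix) [psu_ok ∧ overheat → power_on]. Adds power_on.
Round 4: (x) [power_on ∧ safe_mode ∧ no_display → driver_loaded]. Adds driver_loaded.
Closure: {beep_code_3, bios_posted, cable_seated, cond_1, disk_detected, driver_loaded, fan_spinning, firmware_stale, led_green, led_red, log_uploaded, network_up, no_display, overheat, power_on, psu_ok, replace_psu, reseat_ram, safe_mode, ship_unit, temp_high, ticket_escalated, update_required} — 23 facts.

23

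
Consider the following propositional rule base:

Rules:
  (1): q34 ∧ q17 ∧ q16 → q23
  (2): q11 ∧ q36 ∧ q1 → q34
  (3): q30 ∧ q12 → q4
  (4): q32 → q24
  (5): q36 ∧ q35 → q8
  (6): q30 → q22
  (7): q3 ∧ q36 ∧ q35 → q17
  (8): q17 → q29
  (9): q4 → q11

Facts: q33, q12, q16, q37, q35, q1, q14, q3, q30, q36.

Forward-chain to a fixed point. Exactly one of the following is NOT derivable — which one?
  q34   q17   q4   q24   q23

q24

Round 1 — (3), (5), (6), (7), derive q4, q8, q22, q17.
Round 2 — (8), (9), derive q29, q11.
Round 3 — (2), derive q34.
Round 4 — (1), derive q23.
Derived: q17 (round 1), q23 (round 4), q34 (round 3), q4 (round 1). q24 never appears in any round.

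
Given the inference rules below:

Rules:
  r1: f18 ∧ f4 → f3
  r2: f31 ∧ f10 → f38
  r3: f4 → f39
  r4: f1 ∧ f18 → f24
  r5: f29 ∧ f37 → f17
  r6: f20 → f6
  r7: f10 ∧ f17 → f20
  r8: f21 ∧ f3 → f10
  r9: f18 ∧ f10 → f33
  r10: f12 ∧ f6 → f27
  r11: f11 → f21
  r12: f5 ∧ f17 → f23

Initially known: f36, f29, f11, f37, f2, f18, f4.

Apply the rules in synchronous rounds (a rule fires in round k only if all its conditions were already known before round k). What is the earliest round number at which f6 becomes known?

Round 1: r1 [f18 ∧ f4 → f3]; r3 [f4 → f39]; r5 [f29 ∧ f37 → f17]; r11 [f11 → f21]. Adds f3, f39, f17, f21.
Round 2: r8 [f21 ∧ f3 → f10]. Adds f10.
Round 3: r7 [f10 ∧ f17 → f20]; r9 [f18 ∧ f10 → f33]. Adds f20, f33.
Round 4: r6 [f20 → f6]. Adds f6.
f6 first appears in round 4.

4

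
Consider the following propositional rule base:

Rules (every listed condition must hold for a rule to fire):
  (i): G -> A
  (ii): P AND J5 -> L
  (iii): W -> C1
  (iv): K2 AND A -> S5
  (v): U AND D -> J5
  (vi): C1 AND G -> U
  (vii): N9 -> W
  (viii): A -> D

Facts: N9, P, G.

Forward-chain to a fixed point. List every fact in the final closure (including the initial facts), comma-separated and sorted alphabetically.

Round 1 — (i), (vii), derive A, W.
Round 2 — (iii), (viii), derive C1, D.
Round 3 — (vi), derive U.
Round 4 — (v), derive J5.
Round 5 — (ii), derive L.

A, C1, D, G, J5, L, N9, P, U, W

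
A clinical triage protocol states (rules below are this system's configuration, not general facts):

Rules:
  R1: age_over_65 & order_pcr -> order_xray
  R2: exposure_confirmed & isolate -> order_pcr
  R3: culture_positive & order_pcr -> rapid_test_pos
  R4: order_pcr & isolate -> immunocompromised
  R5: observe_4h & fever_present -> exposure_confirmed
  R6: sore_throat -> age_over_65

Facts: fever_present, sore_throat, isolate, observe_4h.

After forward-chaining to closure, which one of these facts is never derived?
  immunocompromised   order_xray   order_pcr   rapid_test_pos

rapid_test_pos

Round 1: R5 [observe_4h & fever_present -> exposure_confirmed]; R6 [sore_throat -> age_over_65]. Adds exposure_confirmed, age_over_65.
Round 2: R2 [exposure_confirmed & isolate -> order_pcr]. Adds order_pcr.
Round 3: R1 [age_over_65 & order_pcr -> order_xray]; R4 [order_pcr & isolate -> immunocompromised]. Adds order_xray, immunocompromised.
Derived: order_pcr (round 2), immunocompromised (round 3), order_xray (round 3). rapid_test_pos never appears in any round.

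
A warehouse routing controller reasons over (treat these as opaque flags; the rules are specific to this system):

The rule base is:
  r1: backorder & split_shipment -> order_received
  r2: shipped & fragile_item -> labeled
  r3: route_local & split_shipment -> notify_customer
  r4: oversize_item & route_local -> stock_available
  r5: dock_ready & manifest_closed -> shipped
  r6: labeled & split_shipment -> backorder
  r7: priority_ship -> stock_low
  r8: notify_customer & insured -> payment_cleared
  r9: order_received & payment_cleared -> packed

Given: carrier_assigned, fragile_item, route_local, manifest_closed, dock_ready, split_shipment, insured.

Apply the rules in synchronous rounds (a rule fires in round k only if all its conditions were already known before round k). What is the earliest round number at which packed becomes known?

5

Round 1: r3 [route_local & split_shipment -> notify_customer]; r5 [dock_ready & manifest_closed -> shipped]. New: notify_customer, shipped.
Round 2: r2 [shipped & fragile_item -> labeled]; r8 [notify_customer & insured -> payment_cleared]. New: labeled, payment_cleared.
Round 3: r6 [labeled & split_shipment -> backorder]. New: backorder.
Round 4: r1 [backorder & split_shipment -> order_received]. New: order_received.
Round 5: r9 [order_received & payment_cleared -> packed]. New: packed.
packed first appears in round 5.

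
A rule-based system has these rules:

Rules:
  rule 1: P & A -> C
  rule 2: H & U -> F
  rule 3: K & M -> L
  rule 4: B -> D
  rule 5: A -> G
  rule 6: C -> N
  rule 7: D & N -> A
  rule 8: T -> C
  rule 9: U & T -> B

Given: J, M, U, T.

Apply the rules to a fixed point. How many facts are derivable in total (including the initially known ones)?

Round 1: rule 8 [T -> C]; rule 9 [U & T -> B]. Adds C, B.
Round 2: rule 4 [B -> D]; rule 6 [C -> N]. Adds D, N.
Round 3: rule 7 [D & N -> A]. Adds A.
Round 4: rule 5 [A -> G]. Adds G.
Closure: {A, B, C, D, G, J, M, N, T, U} — 10 facts.

10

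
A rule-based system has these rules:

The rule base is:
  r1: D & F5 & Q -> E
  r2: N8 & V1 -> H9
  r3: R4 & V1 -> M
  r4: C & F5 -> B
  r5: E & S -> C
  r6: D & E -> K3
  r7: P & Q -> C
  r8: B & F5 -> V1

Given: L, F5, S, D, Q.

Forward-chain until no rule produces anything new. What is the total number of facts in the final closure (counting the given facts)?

Round 1: r1 [D & F5 & Q -> E]. Adds E.
Round 2: r5 [E & S -> C]; r6 [D & E -> K3]. Adds C, K3.
Round 3: r4 [C & F5 -> B]. Adds B.
Round 4: r8 [B & F5 -> V1]. Adds V1.
Closure: {B, C, D, E, F5, K3, L, Q, S, V1} — 10 facts.

10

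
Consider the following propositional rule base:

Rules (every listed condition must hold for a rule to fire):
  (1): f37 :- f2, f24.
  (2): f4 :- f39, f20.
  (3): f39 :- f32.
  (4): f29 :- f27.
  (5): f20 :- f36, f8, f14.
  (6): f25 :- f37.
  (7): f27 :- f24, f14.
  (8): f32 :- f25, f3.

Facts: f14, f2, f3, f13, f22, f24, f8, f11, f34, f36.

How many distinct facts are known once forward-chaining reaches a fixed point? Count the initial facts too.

18

Round 1: (1) [f37 :- f2, f24.]; (5) [f20 :- f36, f8, f14.]; (7) [f27 :- f24, f14.]. Adds f37, f20, f27.
Round 2: (4) [f29 :- f27.]; (6) [f25 :- f37.]. Adds f29, f25.
Round 3: (8) [f32 :- f25, f3.]. Adds f32.
Round 4: (3) [f39 :- f32.]. Adds f39.
Round 5: (2) [f4 :- f39, f20.]. Adds f4.
Closure: {f11, f13, f14, f2, f20, f22, f24, f25, f27, f29, f3, f32, f34, f36, f37, f39, f4, f8} — 18 facts.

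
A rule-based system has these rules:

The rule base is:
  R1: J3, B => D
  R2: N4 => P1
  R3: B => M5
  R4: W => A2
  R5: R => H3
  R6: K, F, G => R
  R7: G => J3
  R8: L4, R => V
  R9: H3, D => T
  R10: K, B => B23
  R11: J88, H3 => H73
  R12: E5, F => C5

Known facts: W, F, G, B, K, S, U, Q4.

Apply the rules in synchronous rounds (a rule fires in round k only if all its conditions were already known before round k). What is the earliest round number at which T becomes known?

3

Round 1 — R3, R4, R6, R7, R10, derive M5, A2, R, J3, B23.
Round 2 — R1, R5, derive D, H3.
Round 3 — R9, derive T.
T first appears in round 3.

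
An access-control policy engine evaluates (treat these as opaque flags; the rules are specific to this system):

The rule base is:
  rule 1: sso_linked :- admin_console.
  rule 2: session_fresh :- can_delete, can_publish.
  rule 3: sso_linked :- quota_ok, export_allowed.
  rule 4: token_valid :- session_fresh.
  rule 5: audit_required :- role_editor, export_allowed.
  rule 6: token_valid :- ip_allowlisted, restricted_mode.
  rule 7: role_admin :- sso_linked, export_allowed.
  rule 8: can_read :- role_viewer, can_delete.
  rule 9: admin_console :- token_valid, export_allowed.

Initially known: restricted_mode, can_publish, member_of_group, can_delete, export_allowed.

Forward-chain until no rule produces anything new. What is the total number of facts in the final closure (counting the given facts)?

10

Round 1 fires rule 2, giving session_fresh.
Round 2 fires rule 4, giving token_valid.
Round 3 fires rule 9, giving admin_console.
Round 4 fires rule 1, giving sso_linked.
Round 5 fires rule 7, giving role_admin.
Closure: {admin_console, can_delete, can_publish, export_allowed, member_of_group, restricted_mode, role_admin, session_fresh, sso_linked, token_valid} — 10 facts.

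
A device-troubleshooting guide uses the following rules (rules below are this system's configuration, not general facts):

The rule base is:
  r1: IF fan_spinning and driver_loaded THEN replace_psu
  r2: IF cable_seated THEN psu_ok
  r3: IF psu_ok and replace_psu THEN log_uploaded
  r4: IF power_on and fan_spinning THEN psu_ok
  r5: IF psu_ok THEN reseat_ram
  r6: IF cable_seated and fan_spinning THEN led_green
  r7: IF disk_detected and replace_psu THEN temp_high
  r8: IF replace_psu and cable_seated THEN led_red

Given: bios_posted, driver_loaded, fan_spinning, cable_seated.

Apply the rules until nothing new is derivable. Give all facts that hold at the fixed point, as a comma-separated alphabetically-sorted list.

bios_posted, cable_seated, driver_loaded, fan_spinning, led_green, led_red, log_uploaded, psu_ok, replace_psu, reseat_ram

Round 1: r1 [IF fan_spinning and driver_loaded THEN replace_psu]; r2 [IF cable_seated THEN psu_ok]; r6 [IF cable_seated and fan_spinning THEN led_green]. Adds replace_psu, psu_ok, led_green.
Round 2: r3 [IF psu_ok and replace_psu THEN log_uploaded]; r5 [IF psu_ok THEN reseat_ram]; r8 [IF replace_psu and cable_seated THEN led_red]. Adds log_uploaded, reseat_ram, led_red.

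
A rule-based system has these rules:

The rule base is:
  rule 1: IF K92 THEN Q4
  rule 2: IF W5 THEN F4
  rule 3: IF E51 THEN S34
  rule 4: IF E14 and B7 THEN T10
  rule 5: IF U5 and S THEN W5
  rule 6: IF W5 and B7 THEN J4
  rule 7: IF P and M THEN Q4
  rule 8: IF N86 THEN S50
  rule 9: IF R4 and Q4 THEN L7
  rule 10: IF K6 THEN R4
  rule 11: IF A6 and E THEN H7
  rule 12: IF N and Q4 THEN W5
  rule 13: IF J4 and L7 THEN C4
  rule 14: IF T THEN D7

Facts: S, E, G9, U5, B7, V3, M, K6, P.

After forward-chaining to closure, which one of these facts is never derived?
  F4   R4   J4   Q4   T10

Round 1: rule 5 [IF U5 and S THEN W5]; rule 7 [IF P and M THEN Q4]; rule 10 [IF K6 THEN R4]. Adds W5, Q4, R4.
Round 2: rule 2 [IF W5 THEN F4]; rule 6 [IF W5 and B7 THEN J4]; rule 9 [IF R4 and Q4 THEN L7]. Adds F4, J4, L7.
Round 3: rule 13 [IF J4 and L7 THEN C4]. Adds C4.
Derived: J4 (round 2), F4 (round 2), R4 (round 1), Q4 (round 1). T10 never appears in any round.

T10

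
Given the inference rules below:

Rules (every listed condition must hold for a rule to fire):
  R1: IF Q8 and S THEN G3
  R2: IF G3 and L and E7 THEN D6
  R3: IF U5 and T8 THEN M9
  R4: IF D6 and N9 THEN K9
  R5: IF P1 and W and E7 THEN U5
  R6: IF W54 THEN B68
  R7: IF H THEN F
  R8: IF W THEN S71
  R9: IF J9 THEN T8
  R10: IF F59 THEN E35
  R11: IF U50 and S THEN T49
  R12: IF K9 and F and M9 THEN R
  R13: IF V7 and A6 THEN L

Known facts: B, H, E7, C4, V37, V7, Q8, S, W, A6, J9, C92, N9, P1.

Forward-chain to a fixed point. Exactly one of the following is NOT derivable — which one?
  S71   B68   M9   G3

B68

[1] R1 [IF Q8 and S THEN G3]; R5 [IF P1 and W and E7 THEN U5]; R7 [IF H THEN F]; R8 [IF W THEN S71]; R9 [IF J9 THEN T8]; R13 [IF V7 and A6 THEN L]. ⇒ new: G3, U5, F, S71, T8, L.
[2] R2 [IF G3 and L and E7 THEN D6]; R3 [IF U5 and T8 THEN M9]. ⇒ new: D6, M9.
[3] R4 [IF D6 and N9 THEN K9]. ⇒ new: K9.
[4] R12 [IF K9 and F and M9 THEN R]. ⇒ new: R.
Derived: G3 (round 1), S71 (round 1), M9 (round 2). B68 never appears in any round.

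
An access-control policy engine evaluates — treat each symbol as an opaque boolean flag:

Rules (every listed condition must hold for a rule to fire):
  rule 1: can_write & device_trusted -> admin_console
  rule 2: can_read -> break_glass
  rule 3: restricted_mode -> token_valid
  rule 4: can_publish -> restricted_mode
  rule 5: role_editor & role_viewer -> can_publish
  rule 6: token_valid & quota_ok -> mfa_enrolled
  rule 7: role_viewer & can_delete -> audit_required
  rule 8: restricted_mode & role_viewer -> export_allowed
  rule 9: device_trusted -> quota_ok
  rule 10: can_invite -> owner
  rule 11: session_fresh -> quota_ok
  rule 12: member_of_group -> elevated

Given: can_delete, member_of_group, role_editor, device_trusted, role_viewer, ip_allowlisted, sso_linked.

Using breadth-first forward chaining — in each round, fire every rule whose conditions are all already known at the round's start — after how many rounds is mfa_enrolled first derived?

4

Round 1 — rule 5, rule 7, rule 9, rule 12, derive can_publish, audit_required, quota_ok, elevated.
Round 2 — rule 4, derive restricted_mode.
Round 3 — rule 3, rule 8, derive token_valid, export_allowed.
Round 4 — rule 6, derive mfa_enrolled.
mfa_enrolled first appears in round 4.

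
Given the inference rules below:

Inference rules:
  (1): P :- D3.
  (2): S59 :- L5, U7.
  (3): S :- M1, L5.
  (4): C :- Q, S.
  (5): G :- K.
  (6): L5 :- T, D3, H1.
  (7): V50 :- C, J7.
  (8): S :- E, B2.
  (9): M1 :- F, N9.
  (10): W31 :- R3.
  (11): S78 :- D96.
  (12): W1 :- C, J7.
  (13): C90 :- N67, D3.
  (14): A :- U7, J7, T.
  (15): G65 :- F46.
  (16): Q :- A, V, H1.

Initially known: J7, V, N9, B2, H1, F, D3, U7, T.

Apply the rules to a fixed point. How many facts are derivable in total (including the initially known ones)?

Round 1: (1) [P :- D3.]; (6) [L5 :- T, D3, H1.]; (9) [M1 :- F, N9.]; (14) [A :- U7, J7, T.]. Adds P, L5, M1, A.
Round 2: (2) [S59 :- L5, U7.]; (3) [S :- M1, L5.]; (16) [Q :- A, V, H1.]. Adds S59, S, Q.
Round 3: (4) [C :- Q, S.]. Adds C.
Round 4: (7) [V50 :- C, J7.]; (12) [W1 :- C, J7.]. Adds V50, W1.
Closure: {A, B2, C, D3, F, H1, J7, L5, M1, N9, P, Q, S, S59, T, U7, V, V50, W1} — 19 facts.

19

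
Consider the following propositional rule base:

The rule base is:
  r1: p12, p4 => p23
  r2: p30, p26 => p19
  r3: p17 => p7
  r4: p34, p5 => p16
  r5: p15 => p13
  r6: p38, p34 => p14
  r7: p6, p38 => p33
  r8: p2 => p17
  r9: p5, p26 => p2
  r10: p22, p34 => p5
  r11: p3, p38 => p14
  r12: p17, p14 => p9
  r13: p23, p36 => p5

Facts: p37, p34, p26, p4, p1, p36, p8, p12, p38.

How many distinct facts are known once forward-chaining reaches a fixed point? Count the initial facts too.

Round 1: r1 [p12, p4 => p23]; r6 [p38, p34 => p14]. Adds p23, p14.
Round 2: r13 [p23, p36 => p5]. Adds p5.
Round 3: r4 [p34, p5 => p16]; r9 [p5, p26 => p2]. Adds p16, p2.
Round 4: r8 [p2 => p17]. Adds p17.
Round 5: r3 [p17 => p7]; r12 [p17, p14 => p9]. Adds p7, p9.
Closure: {p1, p12, p14, p16, p17, p2, p23, p26, p34, p36, p37, p38, p4, p5, p7, p8, p9} — 17 facts.

17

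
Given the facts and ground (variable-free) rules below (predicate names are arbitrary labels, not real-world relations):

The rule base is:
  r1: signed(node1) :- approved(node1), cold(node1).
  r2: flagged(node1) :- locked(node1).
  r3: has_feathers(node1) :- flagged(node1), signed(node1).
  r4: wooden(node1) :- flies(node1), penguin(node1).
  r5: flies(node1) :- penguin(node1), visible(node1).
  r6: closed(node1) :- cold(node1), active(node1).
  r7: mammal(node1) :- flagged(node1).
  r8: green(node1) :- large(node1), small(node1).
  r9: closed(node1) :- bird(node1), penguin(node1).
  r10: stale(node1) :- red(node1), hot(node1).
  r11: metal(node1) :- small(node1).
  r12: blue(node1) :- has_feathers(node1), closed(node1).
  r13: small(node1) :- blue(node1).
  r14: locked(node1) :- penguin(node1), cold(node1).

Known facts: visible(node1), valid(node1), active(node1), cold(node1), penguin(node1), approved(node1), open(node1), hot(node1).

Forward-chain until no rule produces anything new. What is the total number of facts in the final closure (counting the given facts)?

19

Round 1: r1 [signed(node1) :- approved(node1), cold(node1).]; r5 [flies(node1) :- penguin(node1), visible(node1).]; r6 [closed(node1) :- cold(node1), active(node1).]; r14 [locked(node1) :- penguin(node1), cold(node1).]. New: signed(node1), flies(node1), closed(node1), locked(node1).
Round 2: r2 [flagged(node1) :- locked(node1).]; r4 [wooden(node1) :- flies(node1), penguin(node1).]. New: flagged(node1), wooden(node1).
Round 3: r3 [has_feathers(node1) :- flagged(node1), signed(node1).]; r7 [mammal(node1) :- flagged(node1).]. New: has_feathers(node1), mammal(node1).
Round 4: r12 [blue(node1) :- has_feathers(node1), closed(node1).]. New: blue(node1).
Round 5: r13 [small(node1) :- blue(node1).]. New: small(node1).
Round 6: r11 [metal(node1) :- small(node1).]. New: metal(node1).
Closure: {active(node1), approved(node1), blue(node1), closed(node1), cold(node1), flagged(node1), flies(node1), has_feathers(node1), hot(node1), locked(node1), mammal(node1), metal(node1), open(node1), penguin(node1), signed(node1), small(node1), valid(node1), visible(node1), wooden(node1)} — 19 facts.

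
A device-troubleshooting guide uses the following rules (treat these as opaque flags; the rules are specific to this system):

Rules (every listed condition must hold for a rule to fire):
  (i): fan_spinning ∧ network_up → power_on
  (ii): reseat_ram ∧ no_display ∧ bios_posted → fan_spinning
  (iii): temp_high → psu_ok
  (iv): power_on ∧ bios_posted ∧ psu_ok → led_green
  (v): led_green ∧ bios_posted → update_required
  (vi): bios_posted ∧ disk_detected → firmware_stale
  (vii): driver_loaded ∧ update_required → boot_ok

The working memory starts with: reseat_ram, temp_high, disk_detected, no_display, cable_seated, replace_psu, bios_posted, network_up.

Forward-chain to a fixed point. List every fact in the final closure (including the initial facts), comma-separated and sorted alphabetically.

bios_posted, cable_seated, disk_detected, fan_spinning, firmware_stale, led_green, network_up, no_display, power_on, psu_ok, replace_psu, reseat_ram, temp_high, update_required

Round 1 fires (ii), (iii), (vi), giving fan_spinning, psu_ok, firmware_stale.
Round 2 fires (i), giving power_on.
Round 3 fires (iv), giving led_green.
Round 4 fires (v), giving update_required.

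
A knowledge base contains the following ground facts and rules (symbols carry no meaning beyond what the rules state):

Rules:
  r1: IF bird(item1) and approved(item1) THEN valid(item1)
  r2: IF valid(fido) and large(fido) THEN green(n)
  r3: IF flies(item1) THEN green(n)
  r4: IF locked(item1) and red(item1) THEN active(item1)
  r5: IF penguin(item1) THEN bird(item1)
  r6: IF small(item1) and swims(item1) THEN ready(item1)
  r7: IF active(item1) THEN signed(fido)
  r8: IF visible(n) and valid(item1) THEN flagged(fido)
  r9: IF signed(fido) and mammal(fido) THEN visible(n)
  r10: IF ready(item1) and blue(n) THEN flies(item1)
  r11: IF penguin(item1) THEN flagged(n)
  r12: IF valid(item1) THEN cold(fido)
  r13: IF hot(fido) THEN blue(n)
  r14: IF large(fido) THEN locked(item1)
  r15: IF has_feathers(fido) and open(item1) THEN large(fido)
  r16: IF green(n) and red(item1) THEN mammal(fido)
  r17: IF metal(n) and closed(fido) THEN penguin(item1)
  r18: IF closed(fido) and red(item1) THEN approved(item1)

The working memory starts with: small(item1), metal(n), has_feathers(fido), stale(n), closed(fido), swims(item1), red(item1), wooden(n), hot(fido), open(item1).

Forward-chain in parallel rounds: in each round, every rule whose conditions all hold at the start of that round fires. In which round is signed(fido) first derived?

4

Round 1 fires r6, r13, r15, r17, r18, giving ready(item1), blue(n), large(fido), penguin(item1), approved(item1).
Round 2 fires r5, r10, r11, r14, giving bird(item1), flies(item1), flagged(n), locked(item1).
Round 3 fires r1, r3, r4, giving valid(item1), green(n), active(item1).
Round 4 fires r7, r12, r16, giving signed(fido), cold(fido), mammal(fido).
signed(fido) first appears in round 4.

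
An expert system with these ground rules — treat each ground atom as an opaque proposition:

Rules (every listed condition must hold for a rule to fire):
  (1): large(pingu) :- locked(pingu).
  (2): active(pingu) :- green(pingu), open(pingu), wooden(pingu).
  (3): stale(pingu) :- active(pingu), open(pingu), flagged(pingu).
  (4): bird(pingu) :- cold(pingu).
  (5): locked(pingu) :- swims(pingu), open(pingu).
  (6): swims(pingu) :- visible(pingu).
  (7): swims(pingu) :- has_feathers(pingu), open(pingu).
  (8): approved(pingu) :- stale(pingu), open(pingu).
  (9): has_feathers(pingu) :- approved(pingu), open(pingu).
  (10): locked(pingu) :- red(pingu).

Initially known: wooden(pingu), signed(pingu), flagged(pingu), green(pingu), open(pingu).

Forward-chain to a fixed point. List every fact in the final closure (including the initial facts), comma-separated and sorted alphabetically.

active(pingu), approved(pingu), flagged(pingu), green(pingu), has_feathers(pingu), large(pingu), locked(pingu), open(pingu), signed(pingu), stale(pingu), swims(pingu), wooden(pingu)

Round 1: (2) [active(pingu) :- green(pingu), open(pingu), wooden(pingu).]. Adds active(pingu).
Round 2: (3) [stale(pingu) :- active(pingu), open(pingu), flagged(pingu).]. Adds stale(pingu).
Round 3: (8) [approved(pingu) :- stale(pingu), open(pingu).]. Adds approved(pingu).
Round 4: (9) [has_feathers(pingu) :- approved(pingu), open(pingu).]. Adds has_feathers(pingu).
Round 5: (7) [swims(pingu) :- has_feathers(pingu), open(pingu).]. Adds swims(pingu).
Round 6: (5) [locked(pingu) :- swims(pingu), open(pingu).]. Adds locked(pingu).
Round 7: (1) [large(pingu) :- locked(pingu).]. Adds large(pingu).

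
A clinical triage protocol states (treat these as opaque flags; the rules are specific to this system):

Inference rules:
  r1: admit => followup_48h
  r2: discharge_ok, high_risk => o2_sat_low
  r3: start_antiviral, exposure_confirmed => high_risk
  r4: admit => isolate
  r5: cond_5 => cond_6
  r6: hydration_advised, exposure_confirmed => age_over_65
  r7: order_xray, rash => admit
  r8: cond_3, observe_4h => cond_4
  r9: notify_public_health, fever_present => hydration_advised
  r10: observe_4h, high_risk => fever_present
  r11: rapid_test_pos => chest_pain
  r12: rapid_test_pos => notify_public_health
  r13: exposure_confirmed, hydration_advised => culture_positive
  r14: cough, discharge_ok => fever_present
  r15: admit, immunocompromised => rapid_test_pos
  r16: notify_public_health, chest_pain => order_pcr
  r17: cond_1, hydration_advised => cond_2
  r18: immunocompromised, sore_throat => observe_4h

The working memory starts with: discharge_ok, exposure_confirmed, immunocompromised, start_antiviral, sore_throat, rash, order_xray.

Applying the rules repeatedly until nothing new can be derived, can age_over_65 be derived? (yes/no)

yes

Round 1: r3 [start_antiviral, exposure_confirmed => high_risk]; r7 [order_xray, rash => admit]; r18 [immunocompromised, sore_throat => observe_4h]. Adds high_risk, admit, observe_4h.
Round 2: r1 [admit => followup_48h]; r2 [discharge_ok, high_risk => o2_sat_low]; r4 [admit => isolate]; r10 [observe_4h, high_risk => fever_present]; r15 [admit, immunocompromised => rapid_test_pos]. Adds followup_48h, o2_sat_low, isolate, fever_present, rapid_test_pos.
Round 3: r11 [rapid_test_pos => chest_pain]; r12 [rapid_test_pos => notify_public_health]. Adds chest_pain, notify_public_health.
Round 4: r9 [notify_public_health, fever_present => hydration_advised]; r16 [notify_public_health, chest_pain => order_pcr]. Adds hydration_advised, order_pcr.
Round 5: r6 [hydration_advised, exposure_confirmed => age_over_65]; r13 [exposure_confirmed, hydration_advised => culture_positive]. Adds age_over_65, culture_positive.
age_over_65 appears in round 5, so it is derivable.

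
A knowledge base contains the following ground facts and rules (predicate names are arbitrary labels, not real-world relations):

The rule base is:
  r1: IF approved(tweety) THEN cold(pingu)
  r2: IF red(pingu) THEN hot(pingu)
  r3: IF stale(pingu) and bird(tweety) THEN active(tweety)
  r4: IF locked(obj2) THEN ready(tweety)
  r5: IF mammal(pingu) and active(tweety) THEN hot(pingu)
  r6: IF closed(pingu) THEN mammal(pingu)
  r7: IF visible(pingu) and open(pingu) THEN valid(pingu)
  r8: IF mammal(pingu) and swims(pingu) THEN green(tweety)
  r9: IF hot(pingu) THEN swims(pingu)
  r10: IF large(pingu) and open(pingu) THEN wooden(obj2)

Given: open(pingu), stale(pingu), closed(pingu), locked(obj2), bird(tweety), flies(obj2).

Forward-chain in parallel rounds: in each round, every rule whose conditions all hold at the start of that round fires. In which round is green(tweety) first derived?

[1] r3 [IF stale(pingu) and bird(tweety) THEN active(tweety)]; r4 [IF locked(obj2) THEN ready(tweety)]; r6 [IF closed(pingu) THEN mammal(pingu)]. ⇒ new: active(tweety), ready(tweety), mammal(pingu).
[2] r5 [IF mammal(pingu) and active(tweety) THEN hot(pingu)]. ⇒ new: hot(pingu).
[3] r9 [IF hot(pingu) THEN swims(pingu)]. ⇒ new: swims(pingu).
[4] r8 [IF mammal(pingu) and swims(pingu) THEN green(tweety)]. ⇒ new: green(tweety).
green(tweety) first appears in round 4.

4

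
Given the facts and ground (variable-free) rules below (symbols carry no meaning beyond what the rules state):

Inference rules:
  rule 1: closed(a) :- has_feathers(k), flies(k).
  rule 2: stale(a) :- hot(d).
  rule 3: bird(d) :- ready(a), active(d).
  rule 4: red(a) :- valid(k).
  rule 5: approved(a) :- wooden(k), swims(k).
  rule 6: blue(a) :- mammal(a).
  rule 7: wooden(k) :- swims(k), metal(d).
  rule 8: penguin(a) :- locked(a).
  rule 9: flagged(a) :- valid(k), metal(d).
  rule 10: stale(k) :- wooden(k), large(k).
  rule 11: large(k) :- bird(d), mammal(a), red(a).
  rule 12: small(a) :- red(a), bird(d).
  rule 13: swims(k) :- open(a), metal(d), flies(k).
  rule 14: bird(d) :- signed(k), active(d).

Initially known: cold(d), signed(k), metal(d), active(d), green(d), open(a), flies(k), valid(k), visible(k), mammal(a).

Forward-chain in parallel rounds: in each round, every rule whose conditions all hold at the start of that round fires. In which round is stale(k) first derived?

3

[1] rule 4 [red(a) :- valid(k).]; rule 6 [blue(a) :- mammal(a).]; rule 9 [flagged(a) :- valid(k), metal(d).]; rule 13 [swims(k) :- open(a), metal(d), flies(k).]; rule 14 [bird(d) :- signed(k), active(d).]. ⇒ new: red(a), blue(a), flagged(a), swims(k), bird(d).
[2] rule 7 [wooden(k) :- swims(k), metal(d).]; rule 11 [large(k) :- bird(d), mammal(a), red(a).]; rule 12 [small(a) :- red(a), bird(d).]. ⇒ new: wooden(k), large(k), small(a).
[3] rule 5 [approved(a) :- wooden(k), swims(k).]; rule 10 [stale(k) :- wooden(k), large(k).]. ⇒ new: approved(a), stale(k).
stale(k) first appears in round 3.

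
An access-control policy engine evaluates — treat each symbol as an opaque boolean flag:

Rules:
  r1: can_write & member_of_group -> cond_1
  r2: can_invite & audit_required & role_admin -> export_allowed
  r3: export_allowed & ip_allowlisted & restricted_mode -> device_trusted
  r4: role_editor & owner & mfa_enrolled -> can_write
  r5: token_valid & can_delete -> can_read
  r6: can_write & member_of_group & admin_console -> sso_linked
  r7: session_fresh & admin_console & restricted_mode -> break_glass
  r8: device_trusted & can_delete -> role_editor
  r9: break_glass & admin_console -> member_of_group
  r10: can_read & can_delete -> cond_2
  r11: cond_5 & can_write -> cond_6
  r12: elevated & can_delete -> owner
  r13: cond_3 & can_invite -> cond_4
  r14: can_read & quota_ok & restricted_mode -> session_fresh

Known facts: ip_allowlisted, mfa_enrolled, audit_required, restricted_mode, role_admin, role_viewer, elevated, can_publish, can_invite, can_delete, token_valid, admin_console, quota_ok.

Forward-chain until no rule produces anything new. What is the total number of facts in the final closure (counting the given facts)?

25

[1] r2 [can_invite & audit_required & role_admin -> export_allowed]; r5 [token_valid & can_delete -> can_read]; r12 [elevated & can_delete -> owner]. ⇒ new: export_allowed, can_read, owner.
[2] r3 [export_allowed & ip_allowlisted & restricted_mode -> device_trusted]; r10 [can_read & can_delete -> cond_2]; r14 [can_read & quota_ok & restricted_mode -> session_fresh]. ⇒ new: device_trusted, cond_2, session_fresh.
[3] r7 [session_fresh & admin_console & restricted_mode -> break_glass]; r8 [device_trusted & can_delete -> role_editor]. ⇒ new: break_glass, role_editor.
[4] r4 [role_editor & owner & mfa_enrolled -> can_write]; r9 [break_glass & admin_console -> member_of_group]. ⇒ new: can_write, member_of_group.
[5] r1 [can_write & member_of_group -> cond_1]; r6 [can_write & member_of_group & admin_console -> sso_linked]. ⇒ new: cond_1, sso_linked.
Closure: {admin_console, audit_required, break_glass, can_delete, can_invite, can_publish, can_read, can_write, cond_1, cond_2, device_trusted, elevated, export_allowed, ip_allowlisted, member_of_group, mfa_enrolled, owner, quota_ok, restricted_mode, role_admin, role_editor, role_viewer, session_fresh, sso_linked, token_valid} — 25 facts.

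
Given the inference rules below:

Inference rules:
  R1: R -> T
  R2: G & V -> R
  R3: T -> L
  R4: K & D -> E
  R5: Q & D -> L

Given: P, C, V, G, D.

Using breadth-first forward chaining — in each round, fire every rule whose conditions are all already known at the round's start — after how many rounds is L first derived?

3

Round 1: R2 [G & V -> R]. New: R.
Round 2: R1 [R -> T]. New: T.
Round 3: R3 [T -> L]. New: L.
L first appears in round 3.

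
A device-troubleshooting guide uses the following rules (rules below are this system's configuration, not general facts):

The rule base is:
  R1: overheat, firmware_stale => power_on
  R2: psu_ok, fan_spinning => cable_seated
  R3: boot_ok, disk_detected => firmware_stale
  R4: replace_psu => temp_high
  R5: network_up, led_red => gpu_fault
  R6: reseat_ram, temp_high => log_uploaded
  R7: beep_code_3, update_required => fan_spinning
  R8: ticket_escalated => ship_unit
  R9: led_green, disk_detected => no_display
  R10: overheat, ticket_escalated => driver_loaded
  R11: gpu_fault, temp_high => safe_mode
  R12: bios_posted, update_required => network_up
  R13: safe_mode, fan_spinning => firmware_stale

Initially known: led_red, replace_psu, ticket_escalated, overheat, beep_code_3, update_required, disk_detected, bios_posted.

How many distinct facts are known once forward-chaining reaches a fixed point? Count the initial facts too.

17

Round 1: R4 [replace_psu => temp_high]; R7 [beep_code_3, update_required => fan_spinning]; R8 [ticket_escalated => ship_unit]; R10 [overheat, ticket_escalated => driver_loaded]; R12 [bios_posted, update_required => network_up]. New: temp_high, fan_spinning, ship_unit, driver_loaded, network_up.
Round 2: R5 [network_up, led_red => gpu_fault]. New: gpu_fault.
Round 3: R11 [gpu_fault, temp_high => safe_mode]. New: safe_mode.
Round 4: R13 [safe_mode, fan_spinning => firmware_stale]. New: firmware_stale.
Round 5: R1 [overheat, firmware_stale => power_on]. New: power_on.
Closure: {beep_code_3, bios_posted, disk_detected, driver_loaded, fan_spinning, firmware_stale, gpu_fault, led_red, network_up, overheat, power_on, replace_psu, safe_mode, ship_unit, temp_high, ticket_escalated, update_required} — 17 facts.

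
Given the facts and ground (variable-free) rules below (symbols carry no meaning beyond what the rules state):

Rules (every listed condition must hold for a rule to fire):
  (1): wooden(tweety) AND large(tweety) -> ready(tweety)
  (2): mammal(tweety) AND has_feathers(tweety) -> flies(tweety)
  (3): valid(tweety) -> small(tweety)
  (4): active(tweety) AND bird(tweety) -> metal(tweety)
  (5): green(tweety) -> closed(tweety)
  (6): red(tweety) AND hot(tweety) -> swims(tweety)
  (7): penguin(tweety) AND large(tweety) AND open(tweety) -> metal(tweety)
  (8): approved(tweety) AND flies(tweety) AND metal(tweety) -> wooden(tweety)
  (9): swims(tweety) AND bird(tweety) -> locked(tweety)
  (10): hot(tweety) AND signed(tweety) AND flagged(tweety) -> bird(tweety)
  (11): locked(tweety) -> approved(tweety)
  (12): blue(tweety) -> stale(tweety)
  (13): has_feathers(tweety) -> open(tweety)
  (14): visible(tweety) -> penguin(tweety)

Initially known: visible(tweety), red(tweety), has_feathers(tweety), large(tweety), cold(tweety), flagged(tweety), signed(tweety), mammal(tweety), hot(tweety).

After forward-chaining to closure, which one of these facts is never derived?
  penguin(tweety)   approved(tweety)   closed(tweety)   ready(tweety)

closed(tweety)

Round 1 fires (2), (6), (10), (13), (14), giving flies(tweety), swims(tweety), bird(tweety), open(tweety), penguin(tweety).
Round 2 fires (7), (9), giving metal(tweety), locked(tweety).
Round 3 fires (11), giving approved(tweety).
Round 4 fires (8), giving wooden(tweety).
Round 5 fires (1), giving ready(tweety).
Derived: ready(tweety) (round 5), penguin(tweety) (round 1), approved(tweety) (round 3). closed(tweety) never appears in any round.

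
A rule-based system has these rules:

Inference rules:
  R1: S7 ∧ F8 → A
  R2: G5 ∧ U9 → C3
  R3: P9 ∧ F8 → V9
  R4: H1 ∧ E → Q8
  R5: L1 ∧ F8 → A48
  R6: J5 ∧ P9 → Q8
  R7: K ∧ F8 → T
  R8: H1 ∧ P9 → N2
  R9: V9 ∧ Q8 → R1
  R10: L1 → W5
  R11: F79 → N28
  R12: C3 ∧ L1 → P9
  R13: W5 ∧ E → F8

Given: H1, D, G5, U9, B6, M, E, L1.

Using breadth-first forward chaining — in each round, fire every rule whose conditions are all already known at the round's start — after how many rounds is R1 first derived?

Round 1 — R2, R4, R10, derive C3, Q8, W5.
Round 2 — R12, R13, derive P9, F8.
Round 3 — R3, R5, R8, derive V9, A48, N2.
Round 4 — R9, derive R1.
R1 first appears in round 4.

4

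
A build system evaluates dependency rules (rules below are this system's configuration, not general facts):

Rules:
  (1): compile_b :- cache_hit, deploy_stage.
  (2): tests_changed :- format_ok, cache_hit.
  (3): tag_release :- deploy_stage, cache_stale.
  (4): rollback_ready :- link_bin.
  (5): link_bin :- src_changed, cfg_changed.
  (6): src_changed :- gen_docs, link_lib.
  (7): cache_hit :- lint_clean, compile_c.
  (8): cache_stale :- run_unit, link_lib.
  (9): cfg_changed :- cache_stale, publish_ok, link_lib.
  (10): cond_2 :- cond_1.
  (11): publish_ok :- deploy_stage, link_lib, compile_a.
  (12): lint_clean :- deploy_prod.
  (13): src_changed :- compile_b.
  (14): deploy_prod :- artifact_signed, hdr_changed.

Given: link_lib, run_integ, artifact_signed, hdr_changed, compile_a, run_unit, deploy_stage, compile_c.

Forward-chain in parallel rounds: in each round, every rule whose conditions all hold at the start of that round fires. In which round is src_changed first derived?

Round 1: (8) [cache_stale :- run_unit, link_lib.]; (11) [publish_ok :- deploy_stage, link_lib, compile_a.]; (14) [deploy_prod :- artifact_signed, hdr_changed.]. Adds cache_stale, publish_ok, deploy_prod.
Round 2: (3) [tag_release :- deploy_stage, cache_stale.]; (9) [cfg_changed :- cache_stale, publish_ok, link_lib.]; (12) [lint_clean :- deploy_prod.]. Adds tag_release, cfg_changed, lint_clean.
Round 3: (7) [cache_hit :- lint_clean, compile_c.]. Adds cache_hit.
Round 4: (1) [compile_b :- cache_hit, deploy_stage.]. Adds compile_b.
Round 5: (13) [src_changed :- compile_b.]. Adds src_changed.
src_changed first appears in round 5.

5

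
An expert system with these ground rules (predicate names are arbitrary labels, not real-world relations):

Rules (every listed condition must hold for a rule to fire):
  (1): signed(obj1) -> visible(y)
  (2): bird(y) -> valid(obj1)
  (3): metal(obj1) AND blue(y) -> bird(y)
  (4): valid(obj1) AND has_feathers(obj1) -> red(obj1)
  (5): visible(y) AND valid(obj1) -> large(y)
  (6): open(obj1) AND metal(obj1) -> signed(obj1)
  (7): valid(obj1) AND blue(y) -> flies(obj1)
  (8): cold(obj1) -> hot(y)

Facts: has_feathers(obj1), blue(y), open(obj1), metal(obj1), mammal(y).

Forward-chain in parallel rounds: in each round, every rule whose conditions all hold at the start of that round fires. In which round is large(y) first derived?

Round 1: (3) [metal(obj1) AND blue(y) -> bird(y)]; (6) [open(obj1) AND metal(obj1) -> signed(obj1)]. New: bird(y), signed(obj1).
Round 2: (1) [signed(obj1) -> visible(y)]; (2) [bird(y) -> valid(obj1)]. New: visible(y), valid(obj1).
Round 3: (4) [valid(obj1) AND has_feathers(obj1) -> red(obj1)]; (5) [visible(y) AND valid(obj1) -> large(y)]; (7) [valid(obj1) AND blue(y) -> flies(obj1)]. New: red(obj1), large(y), flies(obj1).
large(y) first appears in round 3.

3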